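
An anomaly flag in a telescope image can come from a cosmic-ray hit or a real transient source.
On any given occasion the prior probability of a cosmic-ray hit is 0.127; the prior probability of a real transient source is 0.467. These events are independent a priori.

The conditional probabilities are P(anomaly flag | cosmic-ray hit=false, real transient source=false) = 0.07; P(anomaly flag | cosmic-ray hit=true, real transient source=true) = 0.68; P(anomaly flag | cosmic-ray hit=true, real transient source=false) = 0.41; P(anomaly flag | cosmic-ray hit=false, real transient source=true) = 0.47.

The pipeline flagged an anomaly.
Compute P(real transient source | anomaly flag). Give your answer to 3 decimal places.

P(real transient source | anomaly flag) ≈ 0.794

Numerator (weight on configurations with real transient source): 0.191615 + 0.040330 = 0.231945
Normalizer over all consistent configurations: 0.07*0.873*0.533 + 0.47*0.873*0.467 + 0.41*0.127*0.533 + 0.68*0.127*0.467 = 0.292270
Posterior = 0.231945 / 0.292270 ≈ 0.794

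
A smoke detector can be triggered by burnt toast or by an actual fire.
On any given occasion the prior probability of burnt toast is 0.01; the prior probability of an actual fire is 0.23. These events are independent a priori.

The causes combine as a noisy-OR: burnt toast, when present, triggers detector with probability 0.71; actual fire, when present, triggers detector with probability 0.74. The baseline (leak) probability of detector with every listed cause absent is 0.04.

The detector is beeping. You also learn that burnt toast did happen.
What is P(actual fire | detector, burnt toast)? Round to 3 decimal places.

P(actual fire | detector, burnt toast) ≈ 0.277

Under noisy-OR, P(detector | causes) = 1 − (1−0.04)·∏(1−qᵢ) over the active causes.
Enumerate both values of actual fire and weight by the priors:
  P(detector | burnt toast) = 0.7216·0.77 + 0.927616·0.23
        = 0.555632 + 0.213352 = 0.768984
Configurations with actual fire contribute 0.213352, so
  P(actual fire | detector, burnt toast) = 0.213352 / 0.768984 ≈ 0.277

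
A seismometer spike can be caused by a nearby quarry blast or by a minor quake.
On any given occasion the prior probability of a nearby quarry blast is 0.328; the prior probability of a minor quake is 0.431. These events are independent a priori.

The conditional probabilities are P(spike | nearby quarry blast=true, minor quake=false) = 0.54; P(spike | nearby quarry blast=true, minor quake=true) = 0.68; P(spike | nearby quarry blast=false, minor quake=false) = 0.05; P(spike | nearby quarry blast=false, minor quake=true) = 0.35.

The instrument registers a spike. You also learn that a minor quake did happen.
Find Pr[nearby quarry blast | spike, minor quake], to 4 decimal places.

Enumerate both values of nearby quarry blast and weight by the priors:
  P(spike | minor quake) = 0.35*0.672 + 0.68*0.328
        = 0.235200 + 0.223040 = 0.458240
The terms with nearby quarry blast present sum to 0.223040, so
  P(nearby quarry blast | spike, minor quake) = 0.223040 / 0.458240 ≈ 0.4867

Pr[nearby quarry blast | spike, minor quake] ≈ 0.4867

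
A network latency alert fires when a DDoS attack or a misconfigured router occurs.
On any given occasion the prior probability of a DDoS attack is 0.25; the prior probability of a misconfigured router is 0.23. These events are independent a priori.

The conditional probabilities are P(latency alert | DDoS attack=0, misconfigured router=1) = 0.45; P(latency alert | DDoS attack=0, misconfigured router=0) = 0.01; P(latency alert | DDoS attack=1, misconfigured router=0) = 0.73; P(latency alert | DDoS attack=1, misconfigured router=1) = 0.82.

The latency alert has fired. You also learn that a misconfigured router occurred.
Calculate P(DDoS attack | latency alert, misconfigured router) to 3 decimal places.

Enumerate both values of DDoS attack and weight by the priors:
  P(latency alert | misconfigured router) = 0.45*0.75 + 0.82*0.25
        = 0.337500 + 0.205000 = 0.542500
Configurations with DDoS attack contribute 0.205000, so
  P(DDoS attack | latency alert, misconfigured router) = 0.205000 / 0.542500 ≈ 0.378

P(DDoS attack | latency alert, misconfigured router) ≈ 0.378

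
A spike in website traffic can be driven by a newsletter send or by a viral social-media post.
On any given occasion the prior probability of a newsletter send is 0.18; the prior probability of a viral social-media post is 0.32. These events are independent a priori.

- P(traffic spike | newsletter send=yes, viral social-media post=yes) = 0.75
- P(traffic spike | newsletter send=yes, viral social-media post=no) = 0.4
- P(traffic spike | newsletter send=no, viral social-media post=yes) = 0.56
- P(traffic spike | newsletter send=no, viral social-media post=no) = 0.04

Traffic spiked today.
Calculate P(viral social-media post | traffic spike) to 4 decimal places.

P(traffic spike) = 0.04*0.82*0.68 + 0.56*0.82*0.32 + 0.4*0.18*0.68 + 0.75*0.18*0.32 = 0.022304 + 0.146944 + 0.048960 + 0.043200 = 0.261408
Restricting to configurations with viral social-media post present: 0.146944 + 0.043200 = 0.190144.
Hence the posterior is 0.190144/0.261408 ≈ 0.7274.

P(viral social-media post | traffic spike) ≈ 0.7274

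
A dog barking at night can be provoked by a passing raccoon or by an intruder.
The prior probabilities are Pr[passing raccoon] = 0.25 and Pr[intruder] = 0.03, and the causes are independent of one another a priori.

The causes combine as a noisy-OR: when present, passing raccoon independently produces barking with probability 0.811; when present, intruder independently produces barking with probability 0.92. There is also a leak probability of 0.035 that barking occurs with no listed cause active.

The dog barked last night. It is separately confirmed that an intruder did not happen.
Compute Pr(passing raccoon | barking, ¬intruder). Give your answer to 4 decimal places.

Pr(passing raccoon | barking, ¬intruder) ≈ 0.8862

Under noisy-OR, P(barking | causes) = 1 − (1−0.035)·∏(1−qᵢ) over the active causes.
P(barking | ¬intruder) = 0.035×0.75 + 0.817615×0.25 = 0.026250 + 0.204404 = 0.230654
Restricting to configurations with passing raccoon present: 0.817615×0.25 = 0.204404.
So P(passing raccoon | barking, ¬intruder) = 0.204404/0.230654 ≈ 0.8862.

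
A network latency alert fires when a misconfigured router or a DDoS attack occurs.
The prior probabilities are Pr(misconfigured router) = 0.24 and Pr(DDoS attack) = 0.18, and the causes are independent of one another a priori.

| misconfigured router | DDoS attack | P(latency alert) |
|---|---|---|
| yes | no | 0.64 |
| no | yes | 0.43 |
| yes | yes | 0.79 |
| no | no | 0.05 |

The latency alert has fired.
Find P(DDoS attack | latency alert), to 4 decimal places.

P(DDoS attack | latency alert) ≈ 0.3717

P(latency alert) = 0.05*0.76*0.82 + 0.43*0.76*0.18 + 0.64*0.24*0.82 + 0.79*0.24*0.18 = 0.031160 + 0.058824 + 0.125952 + 0.034128 = 0.250064
The DDoS attack-present share is 0.058824 + 0.034128 = 0.092952.
Hence the posterior is 0.092952/0.250064 ≈ 0.3717.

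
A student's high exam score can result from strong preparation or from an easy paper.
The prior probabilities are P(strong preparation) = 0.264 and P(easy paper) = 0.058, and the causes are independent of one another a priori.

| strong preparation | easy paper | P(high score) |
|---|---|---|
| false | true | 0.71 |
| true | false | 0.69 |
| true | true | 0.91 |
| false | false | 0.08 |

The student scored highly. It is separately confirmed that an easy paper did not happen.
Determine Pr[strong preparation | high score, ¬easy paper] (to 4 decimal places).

Pr[strong preparation | high score, ¬easy paper] ≈ 0.7557

For the numerator, keep only strong preparation=true terms: 0.69·0.264 = 0.182160
The normalizing constant is 0.08·0.736 + 0.69·0.264 = 0.241040
P(strong preparation | high score, ¬easy paper) = 0.182160/0.241040 ≈ 0.7557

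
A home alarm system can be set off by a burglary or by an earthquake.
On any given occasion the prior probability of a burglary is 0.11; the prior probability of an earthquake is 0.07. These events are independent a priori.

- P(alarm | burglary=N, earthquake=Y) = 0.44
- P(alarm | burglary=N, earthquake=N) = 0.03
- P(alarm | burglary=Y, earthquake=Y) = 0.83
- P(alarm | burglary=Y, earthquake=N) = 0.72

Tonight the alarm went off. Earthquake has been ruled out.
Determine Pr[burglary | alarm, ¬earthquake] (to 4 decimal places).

P(alarm | ¬earthquake) = 0.03*0.89 + 0.72*0.11 = 0.026700 + 0.079200 = 0.105900
Of this, 0.079200 comes from 0.72*0.11 (the burglary=true cases).
So P(burglary | alarm, ¬earthquake) = 0.079200/0.105900 ≈ 0.7479.

Pr[burglary | alarm, ¬earthquake] ≈ 0.7479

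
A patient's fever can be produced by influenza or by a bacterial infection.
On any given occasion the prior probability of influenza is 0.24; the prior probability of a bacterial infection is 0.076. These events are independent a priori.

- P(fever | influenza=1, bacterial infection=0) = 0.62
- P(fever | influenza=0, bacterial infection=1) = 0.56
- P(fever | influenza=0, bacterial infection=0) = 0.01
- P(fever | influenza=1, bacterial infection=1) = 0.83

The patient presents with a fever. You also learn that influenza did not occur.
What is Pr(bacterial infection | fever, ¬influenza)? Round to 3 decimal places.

Pr(bacterial infection | fever, ¬influenza) ≈ 0.822

Weight on bacterial infection=true, given the evidence: 0.56·0.076 = 0.042560
Normalizer over all consistent configurations: 0.01·0.924 + 0.56·0.076 = 0.051800
Posterior = 0.042560 / 0.051800 ≈ 0.822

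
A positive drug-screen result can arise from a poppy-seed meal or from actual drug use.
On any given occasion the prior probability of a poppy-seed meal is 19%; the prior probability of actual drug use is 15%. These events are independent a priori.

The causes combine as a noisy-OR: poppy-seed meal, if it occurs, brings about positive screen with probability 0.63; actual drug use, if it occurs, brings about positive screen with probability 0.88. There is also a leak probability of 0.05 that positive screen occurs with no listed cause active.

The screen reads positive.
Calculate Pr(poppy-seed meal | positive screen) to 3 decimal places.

Under noisy-OR, P(positive screen | causes) = 1 − (1−0.05)·∏(1−qᵢ) over the active causes.
Sum P(positive screen|·) weighted by the priors over the 4 (poppy-seed meal, actual drug use) configurations:
  P(positive screen) = 0.05*0.81*0.85 + 0.886*0.81*0.15 + 0.6485*0.19*0.85 + 0.95782*0.19*0.15
        = 0.034425 + 0.107649 + 0.104733 + 0.027298 = 0.274105
Keeping only the poppy-seed meal-present terms gives 0.132031, so
  P(poppy-seed meal | positive screen) = 0.132031 / 0.274105 ≈ 0.482

Pr(poppy-seed meal | positive screen) ≈ 0.482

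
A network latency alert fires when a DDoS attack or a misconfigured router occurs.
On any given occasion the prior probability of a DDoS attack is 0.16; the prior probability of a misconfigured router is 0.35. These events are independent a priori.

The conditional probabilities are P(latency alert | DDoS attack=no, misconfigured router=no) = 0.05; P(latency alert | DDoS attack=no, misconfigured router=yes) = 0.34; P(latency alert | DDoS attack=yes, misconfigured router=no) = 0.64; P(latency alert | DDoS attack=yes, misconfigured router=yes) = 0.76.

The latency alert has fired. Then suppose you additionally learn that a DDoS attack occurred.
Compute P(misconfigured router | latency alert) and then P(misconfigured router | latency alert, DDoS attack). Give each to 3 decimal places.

P(misconfigured router | latency alert) ≈ 0.603; P(misconfigured router | latency alert, DDoS attack) ≈ 0.390

P(latency alert) = 0.05*0.84*0.65 + 0.34*0.84*0.35 + 0.64*0.16*0.65 + 0.76*0.16*0.35 = 0.027300 + 0.099960 + 0.066560 + 0.042560 = 0.236380
Restricting to configurations with misconfigured router present: 0.099960 + 0.042560 = 0.142520.
So P(misconfigured router | latency alert) = 0.142520/0.236380 ≈ 0.603.

With the extra evidence:
Sum P(latency alert|·) weighted by the priors over both values of misconfigured router:
  P(latency alert | DDoS attack) = 0.64*0.65 + 0.76*0.35
        = 0.416000 + 0.266000 = 0.682000
Configurations with misconfigured router contribute 0.266000, so
  P(misconfigured router | latency alert, DDoS attack) = 0.266000 / 0.682000 ≈ 0.390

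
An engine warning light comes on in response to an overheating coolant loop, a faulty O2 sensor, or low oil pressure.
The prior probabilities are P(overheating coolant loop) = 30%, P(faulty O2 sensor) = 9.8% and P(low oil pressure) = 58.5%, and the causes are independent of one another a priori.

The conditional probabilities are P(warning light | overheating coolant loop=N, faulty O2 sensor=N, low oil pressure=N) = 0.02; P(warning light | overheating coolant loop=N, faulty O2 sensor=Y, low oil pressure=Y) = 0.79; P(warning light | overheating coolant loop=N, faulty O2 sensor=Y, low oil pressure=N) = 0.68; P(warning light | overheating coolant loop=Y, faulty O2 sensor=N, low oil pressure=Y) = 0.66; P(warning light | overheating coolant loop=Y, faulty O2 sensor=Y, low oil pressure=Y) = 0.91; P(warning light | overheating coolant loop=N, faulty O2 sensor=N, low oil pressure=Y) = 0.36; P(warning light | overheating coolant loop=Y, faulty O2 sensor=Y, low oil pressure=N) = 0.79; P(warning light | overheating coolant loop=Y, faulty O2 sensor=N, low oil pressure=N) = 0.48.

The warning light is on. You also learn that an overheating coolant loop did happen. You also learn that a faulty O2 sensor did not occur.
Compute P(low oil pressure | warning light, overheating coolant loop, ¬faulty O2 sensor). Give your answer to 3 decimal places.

P(low oil pressure | warning light, overheating coolant loop, ¬faulty O2 sensor) ≈ 0.660

By total probability over both values of low oil pressure:
  P(warning light | overheating coolant loop, ¬faulty O2 sensor) = 0.48·0.415 + 0.66·0.585
        = 0.199200 + 0.386100 = 0.585300
Keeping only the low oil pressure-present terms gives 0.386100, so
  P(low oil pressure | warning light, overheating coolant loop, ¬faulty O2 sensor) = 0.386100 / 0.585300 ≈ 0.660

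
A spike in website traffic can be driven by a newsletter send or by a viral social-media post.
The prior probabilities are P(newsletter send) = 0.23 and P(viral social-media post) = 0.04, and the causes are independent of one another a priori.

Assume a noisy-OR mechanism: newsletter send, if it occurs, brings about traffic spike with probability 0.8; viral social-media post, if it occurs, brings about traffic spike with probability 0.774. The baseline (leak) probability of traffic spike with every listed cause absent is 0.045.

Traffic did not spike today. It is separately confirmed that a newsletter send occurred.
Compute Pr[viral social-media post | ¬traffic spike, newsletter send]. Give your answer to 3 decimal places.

Pr[viral social-media post | ¬traffic spike, newsletter send] ≈ 0.009

Under noisy-OR, P(traffic spike | causes) = 1 − (1−0.045)·∏(1−qᵢ) over the active causes.
For the numerator, keep only viral social-media post=true terms: 0.043166·0.04 = 0.001727
Denominator P(¬traffic spike | newsletter send): 0.191·0.96 + 0.043166·0.04 = 0.185087
P(viral social-media post | ¬traffic spike, newsletter send) = 0.001727/0.185087 ≈ 0.009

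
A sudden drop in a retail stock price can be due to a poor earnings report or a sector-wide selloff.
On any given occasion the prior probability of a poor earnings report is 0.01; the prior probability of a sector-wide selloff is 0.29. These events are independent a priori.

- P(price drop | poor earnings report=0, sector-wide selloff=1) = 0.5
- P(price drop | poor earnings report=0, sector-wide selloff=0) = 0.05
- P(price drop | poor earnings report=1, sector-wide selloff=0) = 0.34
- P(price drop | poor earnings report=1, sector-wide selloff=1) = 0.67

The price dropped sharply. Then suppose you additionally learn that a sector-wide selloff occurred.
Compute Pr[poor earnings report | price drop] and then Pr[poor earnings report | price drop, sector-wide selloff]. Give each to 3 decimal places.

Pr[poor earnings report | price drop] ≈ 0.024; Pr[poor earnings report | price drop, sector-wide selloff] ≈ 0.013

Sum P(price drop|·) weighted by the priors over the 4 (poor earnings report, sector-wide selloff) configurations:
  P(price drop) = 0.05×0.99×0.71 + 0.5×0.99×0.29 + 0.34×0.01×0.71 + 0.67×0.01×0.29
        = 0.035145 + 0.143550 + 0.002414 + 0.001943 = 0.183052
Keeping only the poor earnings report-present terms gives 0.004357, so
  P(poor earnings report | price drop) = 0.004357 / 0.183052 ≈ 0.024

Now condition on the additional information:
By total probability over both values of poor earnings report:
  P(price drop | sector-wide selloff) = 0.5×0.99 + 0.67×0.01
        = 0.495000 + 0.006700 = 0.501700
Configurations with poor earnings report contribute 0.006700, so
  P(poor earnings report | price drop, sector-wide selloff) = 0.006700 / 0.501700 ≈ 0.013
— sector-wide selloff explains away the evidence for poor earnings report.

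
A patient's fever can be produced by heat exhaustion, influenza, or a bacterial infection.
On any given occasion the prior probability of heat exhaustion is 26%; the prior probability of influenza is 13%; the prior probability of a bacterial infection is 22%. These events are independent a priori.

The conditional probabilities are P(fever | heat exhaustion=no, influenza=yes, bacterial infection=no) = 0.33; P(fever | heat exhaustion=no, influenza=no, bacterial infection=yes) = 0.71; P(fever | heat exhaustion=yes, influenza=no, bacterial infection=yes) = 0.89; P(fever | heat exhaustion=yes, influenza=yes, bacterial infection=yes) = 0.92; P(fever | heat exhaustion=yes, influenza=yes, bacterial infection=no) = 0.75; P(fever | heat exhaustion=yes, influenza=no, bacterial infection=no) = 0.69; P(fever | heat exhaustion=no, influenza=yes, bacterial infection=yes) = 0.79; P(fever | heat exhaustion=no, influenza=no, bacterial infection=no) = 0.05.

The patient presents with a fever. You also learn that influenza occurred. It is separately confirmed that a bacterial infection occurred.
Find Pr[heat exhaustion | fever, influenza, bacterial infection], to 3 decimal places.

P(fever | influenza, bacterial infection) = 0.79·0.74 + 0.92·0.26 = 0.584600 + 0.239200 = 0.823800
The heat exhaustion-present share is 0.92·0.26 = 0.239200.
P(heat exhaustion | fever, influenza, bacterial infection) = 0.239200 / 0.823800 ≈ 0.290

Pr[heat exhaustion | fever, influenza, bacterial infection] ≈ 0.290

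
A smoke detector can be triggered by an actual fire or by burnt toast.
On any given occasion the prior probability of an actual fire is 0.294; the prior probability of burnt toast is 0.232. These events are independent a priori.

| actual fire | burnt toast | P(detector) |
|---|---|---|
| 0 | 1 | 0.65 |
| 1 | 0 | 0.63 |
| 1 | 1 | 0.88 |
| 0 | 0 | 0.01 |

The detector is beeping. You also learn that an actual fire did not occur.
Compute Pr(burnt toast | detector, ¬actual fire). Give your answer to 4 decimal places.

Pr(burnt toast | detector, ¬actual fire) ≈ 0.9515

Sum P(detector|·) weighted by the priors over both values of burnt toast:
  P(detector | ¬actual fire) = 0.01×0.768 + 0.65×0.232
        = 0.007680 + 0.150800 = 0.158480
The terms with burnt toast present sum to 0.150800, so
  P(burnt toast | detector, ¬actual fire) = 0.150800 / 0.158480 ≈ 0.9515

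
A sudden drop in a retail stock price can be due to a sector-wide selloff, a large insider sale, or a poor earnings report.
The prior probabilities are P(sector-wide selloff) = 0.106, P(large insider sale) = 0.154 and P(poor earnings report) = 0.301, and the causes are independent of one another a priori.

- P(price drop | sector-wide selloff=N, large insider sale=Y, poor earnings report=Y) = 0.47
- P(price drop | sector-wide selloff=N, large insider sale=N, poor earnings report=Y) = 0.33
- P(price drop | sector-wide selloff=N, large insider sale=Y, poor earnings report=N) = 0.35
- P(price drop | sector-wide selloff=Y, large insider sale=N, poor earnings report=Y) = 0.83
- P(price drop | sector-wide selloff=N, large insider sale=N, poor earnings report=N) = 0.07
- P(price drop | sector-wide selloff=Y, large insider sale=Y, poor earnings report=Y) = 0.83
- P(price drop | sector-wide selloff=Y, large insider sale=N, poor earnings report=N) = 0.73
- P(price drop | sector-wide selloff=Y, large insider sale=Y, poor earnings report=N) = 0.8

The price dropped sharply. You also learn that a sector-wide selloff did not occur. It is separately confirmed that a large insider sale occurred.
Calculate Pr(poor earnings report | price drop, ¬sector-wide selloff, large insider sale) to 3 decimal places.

Pr(poor earnings report | price drop, ¬sector-wide selloff, large insider sale) ≈ 0.366

P(price drop | ¬sector-wide selloff, large insider sale) = 0.35×0.699 + 0.47×0.301 = 0.244650 + 0.141470 = 0.386120
The poor earnings report-present share is 0.47×0.301 = 0.141470.
P(poor earnings report | price drop, ¬sector-wide selloff, large insider sale) = 0.141470 / 0.386120 ≈ 0.366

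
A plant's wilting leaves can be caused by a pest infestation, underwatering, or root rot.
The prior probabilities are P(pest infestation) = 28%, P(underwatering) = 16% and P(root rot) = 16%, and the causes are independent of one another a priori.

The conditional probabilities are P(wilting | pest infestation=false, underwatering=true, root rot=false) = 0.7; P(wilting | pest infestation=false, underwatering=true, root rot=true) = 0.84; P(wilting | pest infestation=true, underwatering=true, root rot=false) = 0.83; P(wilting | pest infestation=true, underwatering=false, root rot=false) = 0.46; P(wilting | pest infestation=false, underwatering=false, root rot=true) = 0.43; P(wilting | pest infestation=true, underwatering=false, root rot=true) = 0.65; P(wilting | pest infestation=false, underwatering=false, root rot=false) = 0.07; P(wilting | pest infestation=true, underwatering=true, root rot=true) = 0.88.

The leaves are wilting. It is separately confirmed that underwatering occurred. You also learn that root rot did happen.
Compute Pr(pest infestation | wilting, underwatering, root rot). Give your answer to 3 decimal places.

For the numerator, keep only pest infestation=true terms: 0.88·0.28 = 0.246400
Denominator P(wilting | underwatering, root rot): 0.84·0.72 + 0.88·0.28 = 0.851200
Posterior = 0.246400 / 0.851200 ≈ 0.289

Pr(pest infestation | wilting, underwatering, root rot) ≈ 0.289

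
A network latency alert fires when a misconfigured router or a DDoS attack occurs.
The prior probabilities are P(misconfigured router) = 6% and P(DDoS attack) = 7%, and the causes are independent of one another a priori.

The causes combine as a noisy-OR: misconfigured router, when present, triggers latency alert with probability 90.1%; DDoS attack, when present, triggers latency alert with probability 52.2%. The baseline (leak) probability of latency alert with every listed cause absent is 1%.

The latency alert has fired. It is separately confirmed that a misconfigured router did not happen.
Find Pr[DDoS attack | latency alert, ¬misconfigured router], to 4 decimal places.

Under noisy-OR, P(latency alert | causes) = 1 − (1−0.01)·∏(1−qᵢ) over the active causes.
Weight on DDoS attack=true, given the evidence: 0.52678·0.07 = 0.036875
Normalizer over all consistent configurations: 0.01·0.93 + 0.52678·0.07 = 0.046175
Posterior = 0.036875 / 0.046175 ≈ 0.7986

Pr[DDoS attack | latency alert, ¬misconfigured router] ≈ 0.7986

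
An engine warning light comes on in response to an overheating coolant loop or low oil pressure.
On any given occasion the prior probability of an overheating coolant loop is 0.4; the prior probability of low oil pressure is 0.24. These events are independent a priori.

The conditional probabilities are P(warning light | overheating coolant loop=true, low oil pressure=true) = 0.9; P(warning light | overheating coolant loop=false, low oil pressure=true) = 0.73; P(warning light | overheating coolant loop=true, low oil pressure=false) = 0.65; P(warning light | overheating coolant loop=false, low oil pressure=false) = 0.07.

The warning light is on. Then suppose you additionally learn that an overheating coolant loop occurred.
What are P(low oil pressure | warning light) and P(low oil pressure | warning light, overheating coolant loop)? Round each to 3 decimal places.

P(low oil pressure | warning light) ≈ 0.455; P(low oil pressure | warning light, overheating coolant loop) ≈ 0.304

Numerator (weight on configurations with low oil pressure): 0.105120 + 0.086400 = 0.191520
Normalizer over all consistent configurations: 0.07·0.6·0.76 + 0.73·0.6·0.24 + 0.65·0.4·0.76 + 0.9·0.4·0.24 = 0.421040
Posterior = 0.191520 / 0.421040 ≈ 0.455

With the extra evidence:
Enumerate both values of low oil pressure and weight by the priors:
  P(warning light | overheating coolant loop) = 0.65×0.76 + 0.9×0.24
        = 0.494000 + 0.216000 = 0.710000
Keeping only the low oil pressure-present terms gives 0.216000, so
  P(low oil pressure | warning light, overheating coolant loop) = 0.216000 / 0.710000 ≈ 0.304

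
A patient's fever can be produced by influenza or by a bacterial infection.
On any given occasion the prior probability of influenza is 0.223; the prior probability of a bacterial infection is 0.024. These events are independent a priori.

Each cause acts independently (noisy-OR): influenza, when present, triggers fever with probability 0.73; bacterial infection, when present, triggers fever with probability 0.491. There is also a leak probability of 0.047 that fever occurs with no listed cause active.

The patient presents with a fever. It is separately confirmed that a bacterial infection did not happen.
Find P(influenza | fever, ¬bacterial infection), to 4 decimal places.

P(influenza | fever, ¬bacterial infection) ≈ 0.8193

Under noisy-OR, P(fever | causes) = 1 − (1−0.047)·∏(1−qᵢ) over the active causes.
Numerator (weight on configurations with influenza): 0.74269×0.223 = 0.165620
Normalizer over all consistent configurations: 0.047×0.777 + 0.74269×0.223 = 0.202139
P(influenza | fever, ¬bacterial infection) = 0.165620/0.202139 ≈ 0.8193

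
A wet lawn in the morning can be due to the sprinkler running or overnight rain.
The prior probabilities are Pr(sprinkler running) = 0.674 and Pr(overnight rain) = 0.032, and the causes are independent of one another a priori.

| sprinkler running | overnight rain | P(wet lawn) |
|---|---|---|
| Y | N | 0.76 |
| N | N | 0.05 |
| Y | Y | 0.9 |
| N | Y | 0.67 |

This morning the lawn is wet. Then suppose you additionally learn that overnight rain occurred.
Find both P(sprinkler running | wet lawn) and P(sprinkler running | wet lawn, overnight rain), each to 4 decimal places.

P(wet lawn) = 0.05·0.326·0.968 + 0.67·0.326·0.032 + 0.76·0.674·0.968 + 0.9·0.674·0.032 = 0.015778 + 0.006989 + 0.495848 + 0.019411 = 0.538026
Restricting to configurations with sprinkler running present: 0.495848 + 0.019411 = 0.515259.
So P(sprinkler running | wet lawn) = 0.515259/0.538026 ≈ 0.9577.

With the extra evidence:
P(wet lawn | overnight rain) = 0.67*0.326 + 0.9*0.674 = 0.218420 + 0.606600 = 0.825020
The sprinkler running-present share is 0.9*0.674 = 0.606600.
P(sprinkler running | wet lawn, overnight rain) = 0.606600 / 0.825020 ≈ 0.7353

P(sprinkler running | wet lawn) ≈ 0.9577; P(sprinkler running | wet lawn, overnight rain) ≈ 0.7353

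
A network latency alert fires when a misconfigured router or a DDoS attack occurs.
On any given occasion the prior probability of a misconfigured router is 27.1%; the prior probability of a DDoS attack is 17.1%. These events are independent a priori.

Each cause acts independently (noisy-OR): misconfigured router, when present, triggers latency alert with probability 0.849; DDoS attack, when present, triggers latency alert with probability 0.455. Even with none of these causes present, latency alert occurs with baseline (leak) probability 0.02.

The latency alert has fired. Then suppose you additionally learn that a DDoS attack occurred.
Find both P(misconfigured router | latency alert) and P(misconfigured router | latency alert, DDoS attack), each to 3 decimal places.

P(misconfigured router | latency alert) ≈ 0.769; P(misconfigured router | latency alert, DDoS attack) ≈ 0.423

Under noisy-OR, P(latency alert | causes) = 1 − (1−0.02)·∏(1−qᵢ) over the active causes.
Weight on misconfigured router=true, given the evidence: 0.191414 + 0.042604 = 0.234018
Denominator P(latency alert): 0.02×0.729×0.829 + 0.4659×0.729×0.171 + 0.85202×0.271×0.829 + 0.919351×0.271×0.171 = 0.304184
Posterior = 0.234018 / 0.304184 ≈ 0.769

Now condition on the additional information:
Enumerate both values of misconfigured router and weight by the priors:
  P(latency alert | DDoS attack) = 0.4659·0.729 + 0.919351·0.271
        = 0.339641 + 0.249144 = 0.588785
Keeping only the misconfigured router-present terms gives 0.249144, so
  P(misconfigured router | latency alert, DDoS attack) = 0.249144 / 0.588785 ≈ 0.423
The drop from 0.769 to 0.423 is the explaining-away (discounting) effect.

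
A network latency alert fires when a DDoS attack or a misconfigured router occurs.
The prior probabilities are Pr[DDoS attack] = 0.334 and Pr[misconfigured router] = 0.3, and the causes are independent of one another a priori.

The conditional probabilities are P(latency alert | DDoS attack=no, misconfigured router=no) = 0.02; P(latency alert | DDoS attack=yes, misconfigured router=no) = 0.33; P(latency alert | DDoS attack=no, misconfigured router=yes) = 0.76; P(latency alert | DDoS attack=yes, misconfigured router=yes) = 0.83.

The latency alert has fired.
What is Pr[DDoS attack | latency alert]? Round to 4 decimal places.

Pr[DDoS attack | latency alert] ≈ 0.4987

P(latency alert) = 0.02*0.666*0.7 + 0.76*0.666*0.3 + 0.33*0.334*0.7 + 0.83*0.334*0.3 = 0.009324 + 0.151848 + 0.077154 + 0.083166 = 0.321492
The DDoS attack-present share is 0.077154 + 0.083166 = 0.160320.
Hence the posterior is 0.160320/0.321492 ≈ 0.4987.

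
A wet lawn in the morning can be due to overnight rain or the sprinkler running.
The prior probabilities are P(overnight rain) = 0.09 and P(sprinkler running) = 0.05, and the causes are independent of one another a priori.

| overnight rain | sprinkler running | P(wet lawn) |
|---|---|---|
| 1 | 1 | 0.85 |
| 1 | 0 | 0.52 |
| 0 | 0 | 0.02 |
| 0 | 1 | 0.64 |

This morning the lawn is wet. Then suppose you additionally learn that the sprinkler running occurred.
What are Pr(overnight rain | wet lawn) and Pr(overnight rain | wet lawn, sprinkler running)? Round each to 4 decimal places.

Weight on overnight rain=true, given the evidence: 0.044460 + 0.003825 = 0.048285
The normalizing constant is 0.02·0.91·0.95 + 0.64·0.91·0.05 + 0.52·0.09·0.95 + 0.85·0.09·0.05 = 0.094695
Posterior = 0.048285 / 0.094695 ≈ 0.5099

With the extra evidence:
By total probability over both values of overnight rain:
  P(wet lawn | sprinkler running) = 0.64*0.91 + 0.85*0.09
        = 0.582400 + 0.076500 = 0.658900
Keeping only the overnight rain-present terms gives 0.076500, so
  P(overnight rain | wet lawn, sprinkler running) = 0.076500 / 0.658900 ≈ 0.1161

Pr(overnight rain | wet lawn) ≈ 0.5099; Pr(overnight rain | wet lawn, sprinkler running) ≈ 0.1161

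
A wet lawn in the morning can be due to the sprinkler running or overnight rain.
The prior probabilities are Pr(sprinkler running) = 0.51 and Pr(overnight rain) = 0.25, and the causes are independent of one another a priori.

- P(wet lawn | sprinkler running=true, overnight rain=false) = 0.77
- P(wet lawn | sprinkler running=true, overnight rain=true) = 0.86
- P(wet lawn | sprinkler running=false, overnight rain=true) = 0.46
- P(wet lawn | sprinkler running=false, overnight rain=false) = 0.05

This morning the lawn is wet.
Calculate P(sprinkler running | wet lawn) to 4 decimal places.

P(sprinkler running | wet lawn) ≈ 0.8440

Numerator (weight on configurations with sprinkler running): 0.294525 + 0.109650 = 0.404175
The normalizing constant is 0.05*0.49*0.75 + 0.46*0.49*0.25 + 0.77*0.51*0.75 + 0.86*0.51*0.25 = 0.478900
P(sprinkler running | wet lawn) = 0.404175/0.478900 ≈ 0.8440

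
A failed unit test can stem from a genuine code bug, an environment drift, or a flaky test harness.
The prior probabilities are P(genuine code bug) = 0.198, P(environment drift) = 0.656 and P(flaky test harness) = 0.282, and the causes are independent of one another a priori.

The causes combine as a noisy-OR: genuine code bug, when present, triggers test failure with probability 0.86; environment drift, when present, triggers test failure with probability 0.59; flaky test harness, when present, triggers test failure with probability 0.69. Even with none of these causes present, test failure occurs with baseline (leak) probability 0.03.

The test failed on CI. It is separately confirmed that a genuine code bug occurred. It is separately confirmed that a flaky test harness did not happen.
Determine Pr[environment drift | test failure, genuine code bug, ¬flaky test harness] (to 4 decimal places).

Pr[environment drift | test failure, genuine code bug, ¬flaky test harness] ≈ 0.6757

Under noisy-OR, P(test failure | causes) = 1 − (1−0.03)·∏(1−qᵢ) over the active causes.
For the numerator, keep only environment drift=true terms: 0.944322·0.656 = 0.619475
Normalizer over all consistent configurations: 0.8642·0.344 + 0.944322·0.656 = 0.916760
Posterior = 0.619475 / 0.916760 ≈ 0.6757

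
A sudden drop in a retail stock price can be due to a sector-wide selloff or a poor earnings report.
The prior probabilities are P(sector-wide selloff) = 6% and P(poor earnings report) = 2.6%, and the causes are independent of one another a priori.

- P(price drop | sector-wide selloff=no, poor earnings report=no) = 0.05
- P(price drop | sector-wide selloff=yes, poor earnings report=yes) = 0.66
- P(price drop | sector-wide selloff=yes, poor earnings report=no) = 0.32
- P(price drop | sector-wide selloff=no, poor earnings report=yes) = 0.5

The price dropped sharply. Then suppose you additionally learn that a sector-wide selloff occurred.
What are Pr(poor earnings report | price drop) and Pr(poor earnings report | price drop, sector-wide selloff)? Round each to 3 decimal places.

Pr(poor earnings report | price drop) ≈ 0.170; Pr(poor earnings report | price drop, sector-wide selloff) ≈ 0.052

Weight on poor earnings report=true, given the evidence: 0.012220 + 0.001030 = 0.013250
The normalizing constant is 0.05*0.94*0.974 + 0.5*0.94*0.026 + 0.32*0.06*0.974 + 0.66*0.06*0.026 = 0.077729
P(poor earnings report | price drop) = 0.013250/0.077729 ≈ 0.170

With the extra evidence:
P(price drop | sector-wide selloff) = 0.32*0.974 + 0.66*0.026 = 0.311680 + 0.017160 = 0.328840
Of this, 0.017160 comes from 0.66*0.026 (the poor earnings report=true cases).
P(poor earnings report | price drop, sector-wide selloff) = 0.017160 / 0.328840 ≈ 0.052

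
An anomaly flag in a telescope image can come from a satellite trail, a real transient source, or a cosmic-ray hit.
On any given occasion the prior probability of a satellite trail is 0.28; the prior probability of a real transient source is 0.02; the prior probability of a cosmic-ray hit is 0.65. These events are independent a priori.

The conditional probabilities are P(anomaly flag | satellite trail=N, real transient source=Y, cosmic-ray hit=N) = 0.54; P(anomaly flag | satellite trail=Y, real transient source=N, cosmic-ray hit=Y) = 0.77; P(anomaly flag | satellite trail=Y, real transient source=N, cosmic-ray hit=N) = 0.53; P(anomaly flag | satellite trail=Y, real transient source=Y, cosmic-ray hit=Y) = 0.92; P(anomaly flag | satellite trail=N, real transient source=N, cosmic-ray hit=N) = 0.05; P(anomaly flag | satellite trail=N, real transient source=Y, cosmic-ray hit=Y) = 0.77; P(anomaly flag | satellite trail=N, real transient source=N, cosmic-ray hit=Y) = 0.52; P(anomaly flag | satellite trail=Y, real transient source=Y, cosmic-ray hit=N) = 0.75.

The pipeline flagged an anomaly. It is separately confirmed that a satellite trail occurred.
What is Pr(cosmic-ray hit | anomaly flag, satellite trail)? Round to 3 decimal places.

Pr(cosmic-ray hit | anomaly flag, satellite trail) ≈ 0.729

Enumerate the 4 (real transient source, cosmic-ray hit) configurations and weight by the priors:
  P(anomaly flag | satellite trail) = 0.53·0.98·0.35 + 0.77·0.98·0.65 + 0.75·0.02·0.35 + 0.92·0.02·0.65
        = 0.181790 + 0.490490 + 0.005250 + 0.011960 = 0.689490
The terms with cosmic-ray hit present sum to 0.502450, so
  P(cosmic-ray hit | anomaly flag, satellite trail) = 0.502450 / 0.689490 ≈ 0.729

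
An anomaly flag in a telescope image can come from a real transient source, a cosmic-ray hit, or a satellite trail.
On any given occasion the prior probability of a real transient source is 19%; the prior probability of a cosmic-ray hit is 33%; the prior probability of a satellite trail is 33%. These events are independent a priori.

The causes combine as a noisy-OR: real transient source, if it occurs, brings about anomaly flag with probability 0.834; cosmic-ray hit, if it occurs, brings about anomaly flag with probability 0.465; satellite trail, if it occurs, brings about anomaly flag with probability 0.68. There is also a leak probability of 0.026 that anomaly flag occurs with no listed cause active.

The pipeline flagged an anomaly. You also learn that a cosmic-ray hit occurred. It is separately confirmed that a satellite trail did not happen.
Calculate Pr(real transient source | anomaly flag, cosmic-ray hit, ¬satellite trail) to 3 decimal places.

Under noisy-OR, P(anomaly flag | causes) = 1 − (1−0.026)·∏(1−qᵢ) over the active causes.
By total probability over both values of real transient source:
  P(anomaly flag | cosmic-ray hit, ¬satellite trail) = 0.47891*0.81 + 0.913499*0.19
        = 0.387917 + 0.173565 = 0.561482
The terms with real transient source present sum to 0.173565, so
  P(real transient source | anomaly flag, cosmic-ray hit, ¬satellite trail) = 0.173565 / 0.561482 ≈ 0.309

Pr(real transient source | anomaly flag, cosmic-ray hit, ¬satellite trail) ≈ 0.309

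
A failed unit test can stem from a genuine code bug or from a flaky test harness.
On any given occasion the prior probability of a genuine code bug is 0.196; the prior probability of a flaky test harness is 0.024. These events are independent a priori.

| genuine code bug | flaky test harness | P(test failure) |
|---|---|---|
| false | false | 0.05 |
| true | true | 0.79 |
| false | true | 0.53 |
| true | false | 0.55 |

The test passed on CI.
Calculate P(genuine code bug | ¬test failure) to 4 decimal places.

By total probability over the 4 (genuine code bug, flaky test harness) configurations:
  P(¬test failure) = 0.95·0.804·0.976 + 0.47·0.804·0.024 + 0.45·0.196·0.976 + 0.21·0.196·0.024
        = 0.745469 + 0.009069 + 0.086083 + 0.000988 = 0.841609
Configurations with genuine code bug contribute 0.087071, so
  P(genuine code bug | ¬test failure) = 0.087071 / 0.841609 ≈ 0.1035

P(genuine code bug | ¬test failure) ≈ 0.1035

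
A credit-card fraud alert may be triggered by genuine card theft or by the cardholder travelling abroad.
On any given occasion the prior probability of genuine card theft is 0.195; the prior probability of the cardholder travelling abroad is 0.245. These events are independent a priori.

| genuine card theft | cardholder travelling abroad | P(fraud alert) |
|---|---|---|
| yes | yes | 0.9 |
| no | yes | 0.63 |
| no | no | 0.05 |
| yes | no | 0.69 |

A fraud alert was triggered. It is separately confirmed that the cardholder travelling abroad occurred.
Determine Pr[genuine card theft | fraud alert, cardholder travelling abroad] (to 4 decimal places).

Pr[genuine card theft | fraud alert, cardholder travelling abroad] ≈ 0.2571

P(fraud alert | cardholder travelling abroad) = 0.63*0.805 + 0.9*0.195 = 0.507150 + 0.175500 = 0.682650
Of this, 0.175500 comes from 0.9*0.195 (the genuine card theft=true cases).
P(genuine card theft | fraud alert, cardholder travelling abroad) = 0.175500 / 0.682650 ≈ 0.2571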